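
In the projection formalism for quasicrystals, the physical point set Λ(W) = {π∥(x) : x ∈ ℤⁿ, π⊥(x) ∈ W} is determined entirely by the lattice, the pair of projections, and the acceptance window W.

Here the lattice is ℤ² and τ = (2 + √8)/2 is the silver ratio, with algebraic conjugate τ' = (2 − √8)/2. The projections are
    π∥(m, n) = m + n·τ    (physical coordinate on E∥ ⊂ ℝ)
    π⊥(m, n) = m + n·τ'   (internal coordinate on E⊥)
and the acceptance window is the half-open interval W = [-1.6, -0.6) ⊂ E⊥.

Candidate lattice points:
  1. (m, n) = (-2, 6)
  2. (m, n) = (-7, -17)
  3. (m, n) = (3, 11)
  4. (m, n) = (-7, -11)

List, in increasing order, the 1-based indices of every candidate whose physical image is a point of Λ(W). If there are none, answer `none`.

3

Numerically τ ≈ 2.414214 and τ' = −1/τ ≈ -0.414214.
#1 (-2,6): internal coord -2 + (6)·τ' = -4.485281; -4.485281 ∉ [-1.6, -0.6) → out
#2 (-7,-17): internal coord -7 + (-17)·τ' = +0.041631; +0.041631 ∉ [-1.6, -0.6) → out
#3 (3,11): internal coord 3 + (11)·τ' = -1.556349; -1.556349 ∈ [-1.6, -0.6) → IN Λ
#4 (-7,-11): internal coord -7 + (-11)·τ' = -2.443651; -2.443651 ∉ [-1.6, -0.6) → out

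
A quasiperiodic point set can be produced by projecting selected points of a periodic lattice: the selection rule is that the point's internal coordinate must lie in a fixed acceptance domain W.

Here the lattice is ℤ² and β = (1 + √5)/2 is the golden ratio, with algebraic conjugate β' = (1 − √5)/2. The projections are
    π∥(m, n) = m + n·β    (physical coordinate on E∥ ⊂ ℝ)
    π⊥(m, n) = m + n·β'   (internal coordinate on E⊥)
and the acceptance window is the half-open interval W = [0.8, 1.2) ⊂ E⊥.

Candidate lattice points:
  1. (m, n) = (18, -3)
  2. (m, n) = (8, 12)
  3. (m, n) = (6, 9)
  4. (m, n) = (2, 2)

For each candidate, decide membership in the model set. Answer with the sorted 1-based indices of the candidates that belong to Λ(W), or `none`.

Compute β' = (1−√5)/2 = -0.6180, so π⊥(m,n) = m -0.6180·n.
candidate 1: (m,n)=(18,-3) → π∥ = 18-3·β ≈ 13.1459, π⊥ = 18-3·β' ≈ 19.8541 ∉ [0.8, 1.2) ⇒ out
candidate 2: (m,n)=(8,12) → π∥ = 8+12·β ≈ 27.4164, π⊥ = 8+12·β' ≈ 0.5836 ∉ [0.8, 1.2) ⇒ out
candidate 3: (m,n)=(6,9) → π∥ = 6+9·β ≈ 20.5623, π⊥ = 6+9·β' ≈ 0.4377 ∉ [0.8, 1.2) ⇒ out
candidate 4: (m,n)=(2,2) → π∥ = 2+2·β ≈ 5.2361, π⊥ = 2+2·β' ≈ 0.7639 ∉ [0.8, 1.2) ⇒ out

none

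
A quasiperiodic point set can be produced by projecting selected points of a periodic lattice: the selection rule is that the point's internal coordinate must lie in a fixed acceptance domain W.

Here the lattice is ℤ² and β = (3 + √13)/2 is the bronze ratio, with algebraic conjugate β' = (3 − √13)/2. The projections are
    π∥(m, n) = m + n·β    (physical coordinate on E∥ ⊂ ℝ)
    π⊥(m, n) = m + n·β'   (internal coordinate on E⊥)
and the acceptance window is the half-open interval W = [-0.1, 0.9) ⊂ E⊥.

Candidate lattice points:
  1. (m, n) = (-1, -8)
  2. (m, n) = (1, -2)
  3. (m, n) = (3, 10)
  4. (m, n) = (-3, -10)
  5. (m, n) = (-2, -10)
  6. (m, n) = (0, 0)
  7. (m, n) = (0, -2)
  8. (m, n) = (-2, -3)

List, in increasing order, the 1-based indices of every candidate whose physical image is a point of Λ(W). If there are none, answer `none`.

3, 4, 6, 7

Compute β' = (3−√13)/2 = -0.302776, so π⊥(m,n) = m -0.302776·n.
#1 (-1,-8): internal coord -1 + (-8)·β' = +1.422205; +1.422205 ∉ [-0.1, 0.9) → out
#2 (1,-2): internal coord 1 + (-2)·β' = +1.605551; +1.605551 ∉ [-0.1, 0.9) → out
#3 (3,10): internal coord 3 + (10)·β' = -0.027756; -0.027756 ∈ [-0.1, 0.9) → IN Λ
#4 (-3,-10): internal coord -3 + (-10)·β' = +0.027756; +0.027756 ∈ [-0.1, 0.9) → IN Λ
#5 (-2,-10): internal coord -2 + (-10)·β' = +1.027756; +1.027756 ∉ [-0.1, 0.9) → out
#6 (0,0): internal coord 0 + (0)·β' = +0.000000; +0.000000 ∈ [-0.1, 0.9) → IN Λ
#7 (0,-2): internal coord 0 + (-2)·β' = +0.605551; +0.605551 ∈ [-0.1, 0.9) → IN Λ
#8 (-2,-3): internal coord -2 + (-3)·β' = -1.091673; -1.091673 ∉ [-0.1, 0.9) → out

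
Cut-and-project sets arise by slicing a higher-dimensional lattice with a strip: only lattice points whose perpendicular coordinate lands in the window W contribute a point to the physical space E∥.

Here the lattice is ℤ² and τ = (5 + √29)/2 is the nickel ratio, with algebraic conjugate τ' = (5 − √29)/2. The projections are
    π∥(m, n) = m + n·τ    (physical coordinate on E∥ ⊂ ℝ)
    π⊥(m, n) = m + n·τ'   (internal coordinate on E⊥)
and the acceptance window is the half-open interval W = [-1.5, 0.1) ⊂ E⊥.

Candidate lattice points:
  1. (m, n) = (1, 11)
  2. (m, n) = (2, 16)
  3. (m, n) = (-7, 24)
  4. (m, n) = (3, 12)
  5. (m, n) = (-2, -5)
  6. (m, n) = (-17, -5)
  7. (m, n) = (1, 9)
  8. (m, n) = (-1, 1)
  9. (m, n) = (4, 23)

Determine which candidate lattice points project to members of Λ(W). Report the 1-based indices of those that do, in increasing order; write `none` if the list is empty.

τ' = (5−√29)/2 ≈ -0.19258.
[1] lift (1,11): star map gives -1.11841; window check -1.5 ≤ -1.11841 < 0.1 is true → IN Λ
[2] lift (2,16): star map gives -1.08132; window check -1.5 ≤ -1.08132 < 0.1 is true → IN Λ
[3] lift (-7,24): star map gives -11.62198; window check -1.5 ≤ -11.62198 < 0.1 is false → out
[4] lift (3,12): star map gives 0.68901; window check -1.5 ≤ 0.68901 < 0.1 is false → out
[5] lift (-2,-5): star map gives -1.03709; window check -1.5 ≤ -1.03709 < 0.1 is true → IN Λ
[6] lift (-17,-5): star map gives -16.03709; window check -1.5 ≤ -16.03709 < 0.1 is false → out
[7] lift (1,9): star map gives -0.73324; window check -1.5 ≤ -0.73324 < 0.1 is true → IN Λ
[8] lift (-1,1): star map gives -1.19258; window check -1.5 ≤ -1.19258 < 0.1 is true → IN Λ
[9] lift (4,23): star map gives -0.42940; window check -1.5 ≤ -0.42940 < 0.1 is true → IN Λ

1, 2, 5, 7, 8, 9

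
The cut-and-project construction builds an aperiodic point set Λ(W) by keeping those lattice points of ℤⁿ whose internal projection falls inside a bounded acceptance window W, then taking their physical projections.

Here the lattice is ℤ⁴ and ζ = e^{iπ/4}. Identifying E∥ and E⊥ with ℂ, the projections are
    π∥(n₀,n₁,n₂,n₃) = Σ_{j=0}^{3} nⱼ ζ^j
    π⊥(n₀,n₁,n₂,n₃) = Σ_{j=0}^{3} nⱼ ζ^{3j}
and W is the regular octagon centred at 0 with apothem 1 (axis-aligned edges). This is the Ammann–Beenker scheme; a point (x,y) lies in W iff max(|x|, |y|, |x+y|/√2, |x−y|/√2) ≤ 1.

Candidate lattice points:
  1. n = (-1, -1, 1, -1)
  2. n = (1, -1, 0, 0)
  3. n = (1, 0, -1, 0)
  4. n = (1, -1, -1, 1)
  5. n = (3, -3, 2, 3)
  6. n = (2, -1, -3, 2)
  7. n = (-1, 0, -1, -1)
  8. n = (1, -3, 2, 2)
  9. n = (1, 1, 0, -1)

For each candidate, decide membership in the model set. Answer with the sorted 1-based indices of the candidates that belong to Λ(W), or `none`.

9

π⊥(n) = n₀ + n₁ζ³ + n₂ζ⁶ + n₃ζ⁹ where ζ = e^{iπ/4}.
#1 (-1, -1, 1, -1): internal (-1.0000, -2.4142); octagon support 2.4142 vs apothem 1 → ∉ W
#2 (1, -1, 0, 0): internal (1.7071, -0.7071); octagon support 1.7071 vs apothem 1 → ∉ W
#3 (1, 0, -1, 0): internal (1.0000, 1.0000); octagon support 1.4142 vs apothem 1 → ∉ W
#4 (1, -1, -1, 1): internal (2.4142, 1.0000); octagon support 2.4142 vs apothem 1 → ∉ W
#5 (3, -3, 2, 3): internal (7.2426, -2.0000); octagon support 7.2426 vs apothem 1 → ∉ W
#6 (2, -1, -3, 2): internal (4.1213, 3.7071); octagon support 5.5355 vs apothem 1 → ∉ W
#7 (-1, 0, -1, -1): internal (-1.7071, 0.2929); octagon support 1.7071 vs apothem 1 → ∉ W
#8 (1, -3, 2, 2): internal (4.5355, -2.7071); octagon support 5.1213 vs apothem 1 → ∉ W
#9 (1, 1, 0, -1): internal (-0.4142, 0.0000); octagon support 0.4142 vs apothem 1 → ∈ W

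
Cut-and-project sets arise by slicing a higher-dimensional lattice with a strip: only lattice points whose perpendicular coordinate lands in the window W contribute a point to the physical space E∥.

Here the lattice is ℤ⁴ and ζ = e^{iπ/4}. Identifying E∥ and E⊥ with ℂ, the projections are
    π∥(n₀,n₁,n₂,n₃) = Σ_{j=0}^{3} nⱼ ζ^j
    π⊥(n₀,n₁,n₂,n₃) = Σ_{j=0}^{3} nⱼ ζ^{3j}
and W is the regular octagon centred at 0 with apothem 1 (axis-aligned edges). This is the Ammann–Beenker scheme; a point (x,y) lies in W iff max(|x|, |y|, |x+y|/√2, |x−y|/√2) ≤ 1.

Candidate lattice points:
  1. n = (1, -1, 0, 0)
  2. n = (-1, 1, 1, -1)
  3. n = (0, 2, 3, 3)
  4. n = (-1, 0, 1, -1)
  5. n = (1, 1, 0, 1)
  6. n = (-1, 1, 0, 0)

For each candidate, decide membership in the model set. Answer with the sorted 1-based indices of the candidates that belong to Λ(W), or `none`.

3

π⊥(n) = n₀ + n₁ζ³ + n₂ζ⁶ + n₃ζ⁹ where ζ = e^{iπ/4}.
candidate 1: n = (1, -1, 0, 0) → π⊥ ≈ (+1.70711, -0.70711); max(|x|,|y|,|x±y|/√2) = 1.70711 > 1 ⇒ ∉ W
candidate 2: n = (-1, 1, 1, -1) → π⊥ ≈ (-2.41421, -1.00000); max(|x|,|y|,|x±y|/√2) = 2.41421 > 1 ⇒ ∉ W
candidate 3: n = (0, 2, 3, 3) → π⊥ ≈ (+0.70711, +0.53553); max(|x|,|y|,|x±y|/√2) = 0.87868 ≤ 1 ⇒ ∈ W
candidate 4: n = (-1, 0, 1, -1) → π⊥ ≈ (-1.70711, -1.70711); max(|x|,|y|,|x±y|/√2) = 2.41421 > 1 ⇒ ∉ W
candidate 5: n = (1, 1, 0, 1) → π⊥ ≈ (+1.00000, +1.41421); max(|x|,|y|,|x±y|/√2) = 1.70711 > 1 ⇒ ∉ W
candidate 6: n = (-1, 1, 0, 0) → π⊥ ≈ (-1.70711, +0.70711); max(|x|,|y|,|x±y|/√2) = 1.70711 > 1 ⇒ ∉ W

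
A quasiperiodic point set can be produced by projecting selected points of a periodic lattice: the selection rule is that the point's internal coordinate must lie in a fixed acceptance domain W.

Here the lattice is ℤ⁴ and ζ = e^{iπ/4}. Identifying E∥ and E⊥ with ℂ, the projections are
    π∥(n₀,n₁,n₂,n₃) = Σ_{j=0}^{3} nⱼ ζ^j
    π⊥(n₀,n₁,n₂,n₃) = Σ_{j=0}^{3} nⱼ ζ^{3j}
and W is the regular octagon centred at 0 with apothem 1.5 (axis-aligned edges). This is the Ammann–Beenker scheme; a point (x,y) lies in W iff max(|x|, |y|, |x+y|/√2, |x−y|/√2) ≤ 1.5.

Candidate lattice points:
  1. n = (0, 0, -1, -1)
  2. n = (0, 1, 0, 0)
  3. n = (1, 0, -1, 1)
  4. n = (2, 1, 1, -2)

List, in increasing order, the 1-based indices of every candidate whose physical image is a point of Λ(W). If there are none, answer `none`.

With ζ = e^{iπ/4} the internal vectors are ζ^0,ζ^3,ζ^6,ζ^9.
#1 (0, 0, -1, -1): internal (-0.7071, 0.2929); octagon support 0.7071 vs apothem 1.5 → ∈ W
#2 (0, 1, 0, 0): internal (-0.7071, 0.7071); octagon support 1.0000 vs apothem 1.5 → ∈ W
#3 (1, 0, -1, 1): internal (1.7071, 1.7071); octagon support 2.4142 vs apothem 1.5 → ∉ W
#4 (2, 1, 1, -2): internal (-0.1213, -1.7071); octagon support 1.7071 vs apothem 1.5 → ∉ W

1, 2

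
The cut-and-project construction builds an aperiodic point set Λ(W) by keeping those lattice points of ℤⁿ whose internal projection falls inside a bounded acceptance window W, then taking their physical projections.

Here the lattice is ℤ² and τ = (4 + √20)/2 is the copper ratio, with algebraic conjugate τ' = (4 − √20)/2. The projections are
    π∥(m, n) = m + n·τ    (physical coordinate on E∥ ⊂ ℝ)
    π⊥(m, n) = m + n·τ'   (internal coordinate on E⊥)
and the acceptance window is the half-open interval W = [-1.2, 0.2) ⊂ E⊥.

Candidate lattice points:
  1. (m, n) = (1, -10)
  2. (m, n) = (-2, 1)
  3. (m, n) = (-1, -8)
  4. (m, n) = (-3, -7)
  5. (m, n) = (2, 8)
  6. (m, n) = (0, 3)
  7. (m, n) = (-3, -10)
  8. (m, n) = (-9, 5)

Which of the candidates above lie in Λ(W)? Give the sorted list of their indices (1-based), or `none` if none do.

5, 6, 7

τ' = (4−√20)/2 ≈ -0.23607.
candidate 1: (m,n)=(1,-10) → π∥ = 1-10·τ ≈ -41.36068, π⊥ = 1-10·τ' ≈ 3.36068 ∉ [-1.2, 0.2) ⇒ out
candidate 2: (m,n)=(-2,1) → π∥ = -2+1·τ ≈ 2.23607, π⊥ = -2+1·τ' ≈ -2.23607 ∉ [-1.2, 0.2) ⇒ out
candidate 3: (m,n)=(-1,-8) → π∥ = -1-8·τ ≈ -34.88854, π⊥ = -1-8·τ' ≈ 0.88854 ∉ [-1.2, 0.2) ⇒ out
candidate 4: (m,n)=(-3,-7) → π∥ = -3-7·τ ≈ -32.65248, π⊥ = -3-7·τ' ≈ -1.34752 ∉ [-1.2, 0.2) ⇒ out
candidate 5: (m,n)=(2,8) → π∥ = 2+8·τ ≈ 35.88854, π⊥ = 2+8·τ' ≈ 0.11146 ∈ [-1.2, 0.2) ⇒ IN Λ
candidate 6: (m,n)=(0,3) → π∥ = 0+3·τ ≈ 12.70820, π⊥ = 0+3·τ' ≈ -0.70820 ∈ [-1.2, 0.2) ⇒ IN Λ
candidate 7: (m,n)=(-3,-10) → π∥ = -3-10·τ ≈ -45.36068, π⊥ = -3-10·τ' ≈ -0.63932 ∈ [-1.2, 0.2) ⇒ IN Λ
candidate 8: (m,n)=(-9,5) → π∥ = -9+5·τ ≈ 12.18034, π⊥ = -9+5·τ' ≈ -10.18034 ∉ [-1.2, 0.2) ⇒ out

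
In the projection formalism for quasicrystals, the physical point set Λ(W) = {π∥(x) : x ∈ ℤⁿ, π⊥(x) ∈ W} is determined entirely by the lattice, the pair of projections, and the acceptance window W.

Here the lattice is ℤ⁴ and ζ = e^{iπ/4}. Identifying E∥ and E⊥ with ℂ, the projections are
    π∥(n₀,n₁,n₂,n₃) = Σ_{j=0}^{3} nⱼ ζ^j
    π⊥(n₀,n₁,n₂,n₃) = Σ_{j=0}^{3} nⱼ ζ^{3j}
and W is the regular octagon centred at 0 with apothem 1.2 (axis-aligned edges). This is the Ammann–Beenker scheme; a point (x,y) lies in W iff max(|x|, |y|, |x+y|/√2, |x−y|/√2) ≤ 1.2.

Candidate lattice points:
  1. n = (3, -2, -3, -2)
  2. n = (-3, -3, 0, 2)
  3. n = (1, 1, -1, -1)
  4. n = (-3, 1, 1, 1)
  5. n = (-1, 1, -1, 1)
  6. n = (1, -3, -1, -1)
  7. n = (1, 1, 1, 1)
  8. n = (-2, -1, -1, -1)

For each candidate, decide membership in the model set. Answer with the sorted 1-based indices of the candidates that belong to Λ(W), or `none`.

With ζ = e^{iπ/4} the internal vectors are ζ^0,ζ^3,ζ^6,ζ^9.
candidate 1: n = (3, -2, -3, -2) → π⊥ ≈ (+3.00000, +0.17157); max(|x|,|y|,|x±y|/√2) = 3.00000 > 1.2 ⇒ ∉ W
candidate 2: n = (-3, -3, 0, 2) → π⊥ ≈ (+0.53553, -0.70711); max(|x|,|y|,|x±y|/√2) = 0.87868 ≤ 1.2 ⇒ ∈ W
candidate 3: n = (1, 1, -1, -1) → π⊥ ≈ (-0.41421, +1.00000); max(|x|,|y|,|x±y|/√2) = 1.00000 ≤ 1.2 ⇒ ∈ W
candidate 4: n = (-3, 1, 1, 1) → π⊥ ≈ (-3.00000, +0.41421); max(|x|,|y|,|x±y|/√2) = 3.00000 > 1.2 ⇒ ∉ W
candidate 5: n = (-1, 1, -1, 1) → π⊥ ≈ (-1.00000, +2.41421); max(|x|,|y|,|x±y|/√2) = 2.41421 > 1.2 ⇒ ∉ W
candidate 6: n = (1, -3, -1, -1) → π⊥ ≈ (+2.41421, -1.82843); max(|x|,|y|,|x±y|/√2) = 3.00000 > 1.2 ⇒ ∉ W
candidate 7: n = (1, 1, 1, 1) → π⊥ ≈ (+1.00000, +0.41421); max(|x|,|y|,|x±y|/√2) = 1.00000 ≤ 1.2 ⇒ ∈ W
candidate 8: n = (-2, -1, -1, -1) → π⊥ ≈ (-2.00000, -0.41421); max(|x|,|y|,|x±y|/√2) = 2.00000 > 1.2 ⇒ ∉ W

2, 3, 7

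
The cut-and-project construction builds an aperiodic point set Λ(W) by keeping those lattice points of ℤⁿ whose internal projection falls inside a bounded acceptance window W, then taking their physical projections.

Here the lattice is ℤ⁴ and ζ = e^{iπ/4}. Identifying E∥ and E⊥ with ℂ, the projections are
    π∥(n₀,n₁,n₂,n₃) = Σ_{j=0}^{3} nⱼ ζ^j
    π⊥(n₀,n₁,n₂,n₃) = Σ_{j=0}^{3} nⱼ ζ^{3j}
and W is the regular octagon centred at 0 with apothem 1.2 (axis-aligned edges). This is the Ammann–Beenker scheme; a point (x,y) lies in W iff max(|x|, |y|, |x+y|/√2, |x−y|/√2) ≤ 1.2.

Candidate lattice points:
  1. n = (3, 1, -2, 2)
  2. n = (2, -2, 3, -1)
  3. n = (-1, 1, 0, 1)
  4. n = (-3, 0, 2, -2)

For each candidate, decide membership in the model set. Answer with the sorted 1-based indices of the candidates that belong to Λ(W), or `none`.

With ζ = e^{iπ/4} the internal vectors are ζ^0,ζ^3,ζ^6,ζ^9.
#1 (3, 1, -2, 2): internal (3.707107, 4.121320); octagon support 5.535534 vs apothem 1.2 → ∉ W
#2 (2, -2, 3, -1): internal (2.707107, -5.121320); octagon support 5.535534 vs apothem 1.2 → ∉ W
#3 (-1, 1, 0, 1): internal (-1.000000, 1.414214); octagon support 1.707107 vs apothem 1.2 → ∉ W
#4 (-3, 0, 2, -2): internal (-4.414214, -3.414214); octagon support 5.535534 vs apothem 1.2 → ∉ W

none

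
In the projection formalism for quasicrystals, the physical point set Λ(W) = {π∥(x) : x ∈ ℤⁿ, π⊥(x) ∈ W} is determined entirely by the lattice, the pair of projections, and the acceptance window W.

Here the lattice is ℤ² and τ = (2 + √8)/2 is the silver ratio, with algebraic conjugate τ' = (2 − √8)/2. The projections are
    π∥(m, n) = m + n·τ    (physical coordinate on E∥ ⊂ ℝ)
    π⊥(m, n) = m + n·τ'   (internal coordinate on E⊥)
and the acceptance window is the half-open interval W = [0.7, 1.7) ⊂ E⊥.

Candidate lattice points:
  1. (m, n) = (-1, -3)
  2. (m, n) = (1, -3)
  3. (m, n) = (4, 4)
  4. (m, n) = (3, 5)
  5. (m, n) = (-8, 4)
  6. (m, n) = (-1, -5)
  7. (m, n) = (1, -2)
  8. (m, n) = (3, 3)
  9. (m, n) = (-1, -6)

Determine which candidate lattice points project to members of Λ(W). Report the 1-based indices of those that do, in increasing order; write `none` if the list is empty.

τ' = (2−√8)/2 ≈ -0.414214.
candidate 1: (m,n)=(-1,-3) → π∥ = -1-3·τ ≈ -8.242641, π⊥ = -1-3·τ' ≈ 0.242641 ∉ [0.7, 1.7) ⇒ out
candidate 2: (m,n)=(1,-3) → π∥ = 1-3·τ ≈ -6.242641, π⊥ = 1-3·τ' ≈ 2.242641 ∉ [0.7, 1.7) ⇒ out
candidate 3: (m,n)=(4,4) → π∥ = 4+4·τ ≈ 13.656854, π⊥ = 4+4·τ' ≈ 2.343146 ∉ [0.7, 1.7) ⇒ out
candidate 4: (m,n)=(3,5) → π∥ = 3+5·τ ≈ 15.071068, π⊥ = 3+5·τ' ≈ 0.928932 ∈ [0.7, 1.7) ⇒ IN Λ
candidate 5: (m,n)=(-8,4) → π∥ = -8+4·τ ≈ 1.656854, π⊥ = -8+4·τ' ≈ -9.656854 ∉ [0.7, 1.7) ⇒ out
candidate 6: (m,n)=(-1,-5) → π∥ = -1-5·τ ≈ -13.071068, π⊥ = -1-5·τ' ≈ 1.071068 ∈ [0.7, 1.7) ⇒ IN Λ
candidate 7: (m,n)=(1,-2) → π∥ = 1-2·τ ≈ -3.828427, π⊥ = 1-2·τ' ≈ 1.828427 ∉ [0.7, 1.7) ⇒ out
candidate 8: (m,n)=(3,3) → π∥ = 3+3·τ ≈ 10.242641, π⊥ = 3+3·τ' ≈ 1.757359 ∉ [0.7, 1.7) ⇒ out
candidate 9: (m,n)=(-1,-6) → π∥ = -1-6·τ ≈ -15.485281, π⊥ = -1-6·τ' ≈ 1.485281 ∈ [0.7, 1.7) ⇒ IN Λ

4, 6, 9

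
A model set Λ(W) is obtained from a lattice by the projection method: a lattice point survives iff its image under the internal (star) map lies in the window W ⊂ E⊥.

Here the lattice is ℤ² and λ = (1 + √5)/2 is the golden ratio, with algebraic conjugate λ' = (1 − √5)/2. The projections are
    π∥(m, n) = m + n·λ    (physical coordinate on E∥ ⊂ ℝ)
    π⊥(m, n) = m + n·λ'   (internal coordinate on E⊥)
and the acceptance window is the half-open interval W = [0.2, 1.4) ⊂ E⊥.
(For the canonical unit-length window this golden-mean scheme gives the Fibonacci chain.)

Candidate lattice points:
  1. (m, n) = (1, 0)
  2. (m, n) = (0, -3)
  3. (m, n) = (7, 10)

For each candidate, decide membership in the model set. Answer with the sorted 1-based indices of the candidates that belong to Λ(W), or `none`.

λ' = (1−√5)/2 ≈ -0.61803.
[1] lift (1,0): star map gives 1.00000; window check 0.2 ≤ 1.00000 < 1.4 is true → IN Λ
[2] lift (0,-3): star map gives 1.85410; window check 0.2 ≤ 1.85410 < 1.4 is false → out
[3] lift (7,10): star map gives 0.81966; window check 0.2 ≤ 0.81966 < 1.4 is true → IN Λ

1, 3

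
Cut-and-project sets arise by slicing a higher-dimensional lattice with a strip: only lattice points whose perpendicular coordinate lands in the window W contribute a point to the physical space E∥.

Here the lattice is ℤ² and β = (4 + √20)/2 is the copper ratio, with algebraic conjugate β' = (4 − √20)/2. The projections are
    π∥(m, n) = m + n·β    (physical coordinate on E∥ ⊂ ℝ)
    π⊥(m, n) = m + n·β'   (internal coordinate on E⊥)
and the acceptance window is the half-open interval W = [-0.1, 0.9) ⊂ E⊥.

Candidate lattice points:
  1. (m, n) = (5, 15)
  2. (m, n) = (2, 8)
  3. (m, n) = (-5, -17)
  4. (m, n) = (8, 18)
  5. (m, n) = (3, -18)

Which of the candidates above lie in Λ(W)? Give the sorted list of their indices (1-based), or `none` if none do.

β' = (4−√20)/2 ≈ -0.23607.
candidate 1: (m,n)=(5,15) → π∥ = 5+15·β ≈ 68.54102, π⊥ = 5+15·β' ≈ 1.45898 ∉ [-0.1, 0.9) ⇒ out
candidate 2: (m,n)=(2,8) → π∥ = 2+8·β ≈ 35.88854, π⊥ = 2+8·β' ≈ 0.11146 ∈ [-0.1, 0.9) ⇒ IN Λ
candidate 3: (m,n)=(-5,-17) → π∥ = -5-17·β ≈ -77.01316, π⊥ = -5-17·β' ≈ -0.98684 ∉ [-0.1, 0.9) ⇒ out
candidate 4: (m,n)=(8,18) → π∥ = 8+18·β ≈ 84.24922, π⊥ = 8+18·β' ≈ 3.75078 ∉ [-0.1, 0.9) ⇒ out
candidate 5: (m,n)=(3,-18) → π∥ = 3-18·β ≈ -73.24922, π⊥ = 3-18·β' ≈ 7.24922 ∉ [-0.1, 0.9) ⇒ out

2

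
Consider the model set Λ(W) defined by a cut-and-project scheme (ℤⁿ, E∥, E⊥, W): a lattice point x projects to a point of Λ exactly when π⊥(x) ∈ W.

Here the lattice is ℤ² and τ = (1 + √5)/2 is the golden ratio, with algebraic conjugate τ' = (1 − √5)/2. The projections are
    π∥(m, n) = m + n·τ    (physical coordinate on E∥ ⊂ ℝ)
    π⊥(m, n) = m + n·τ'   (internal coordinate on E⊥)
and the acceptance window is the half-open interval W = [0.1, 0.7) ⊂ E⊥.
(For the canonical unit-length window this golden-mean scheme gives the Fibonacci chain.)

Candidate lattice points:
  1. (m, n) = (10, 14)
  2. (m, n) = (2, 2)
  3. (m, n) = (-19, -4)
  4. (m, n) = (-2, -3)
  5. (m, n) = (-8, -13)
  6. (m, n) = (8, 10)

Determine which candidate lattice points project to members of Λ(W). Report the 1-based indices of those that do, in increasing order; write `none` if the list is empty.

Numerically τ ≈ 1.618034 and τ' = −1/τ ≈ -0.618034.
candidate 1: (m,n)=(10,14) → π∥ = 10+14·τ ≈ 32.652476, π⊥ = 10+14·τ' ≈ 1.347524 ∉ [0.1, 0.7) ⇒ out
candidate 2: (m,n)=(2,2) → π∥ = 2+2·τ ≈ 5.236068, π⊥ = 2+2·τ' ≈ 0.763932 ∉ [0.1, 0.7) ⇒ out
candidate 3: (m,n)=(-19,-4) → π∥ = -19-4·τ ≈ -25.472136, π⊥ = -19-4·τ' ≈ -16.527864 ∉ [0.1, 0.7) ⇒ out
candidate 4: (m,n)=(-2,-3) → π∥ = -2-3·τ ≈ -6.854102, π⊥ = -2-3·τ' ≈ -0.145898 ∉ [0.1, 0.7) ⇒ out
candidate 5: (m,n)=(-8,-13) → π∥ = -8-13·τ ≈ -29.034442, π⊥ = -8-13·τ' ≈ 0.034442 ∉ [0.1, 0.7) ⇒ out
candidate 6: (m,n)=(8,10) → π∥ = 8+10·τ ≈ 24.180340, π⊥ = 8+10·τ' ≈ 1.819660 ∉ [0.1, 0.7) ⇒ out

none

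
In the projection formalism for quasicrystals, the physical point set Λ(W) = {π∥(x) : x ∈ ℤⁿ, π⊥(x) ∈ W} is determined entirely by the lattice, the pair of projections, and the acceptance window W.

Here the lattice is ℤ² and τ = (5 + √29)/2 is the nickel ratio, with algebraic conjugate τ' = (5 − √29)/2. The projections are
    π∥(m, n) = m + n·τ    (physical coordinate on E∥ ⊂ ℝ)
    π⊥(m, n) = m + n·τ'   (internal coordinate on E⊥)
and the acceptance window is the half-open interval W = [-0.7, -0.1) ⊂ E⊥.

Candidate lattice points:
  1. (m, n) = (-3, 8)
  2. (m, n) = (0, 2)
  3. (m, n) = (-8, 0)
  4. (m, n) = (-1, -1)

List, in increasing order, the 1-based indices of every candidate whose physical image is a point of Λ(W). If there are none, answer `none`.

2

Compute τ' = (5−√29)/2 = -0.192582, so π⊥(m,n) = m -0.192582·n.
[1] lift (-3,8): star map gives -4.540659; window check -0.7 ≤ -4.540659 < -0.1 is false → out
[2] lift (0,2): star map gives -0.385165; window check -0.7 ≤ -0.385165 < -0.1 is true → IN Λ
[3] lift (-8,0): star map gives -8.000000; window check -0.7 ≤ -8.000000 < -0.1 is false → out
[4] lift (-1,-1): star map gives -0.807418; window check -0.7 ≤ -0.807418 < -0.1 is false → out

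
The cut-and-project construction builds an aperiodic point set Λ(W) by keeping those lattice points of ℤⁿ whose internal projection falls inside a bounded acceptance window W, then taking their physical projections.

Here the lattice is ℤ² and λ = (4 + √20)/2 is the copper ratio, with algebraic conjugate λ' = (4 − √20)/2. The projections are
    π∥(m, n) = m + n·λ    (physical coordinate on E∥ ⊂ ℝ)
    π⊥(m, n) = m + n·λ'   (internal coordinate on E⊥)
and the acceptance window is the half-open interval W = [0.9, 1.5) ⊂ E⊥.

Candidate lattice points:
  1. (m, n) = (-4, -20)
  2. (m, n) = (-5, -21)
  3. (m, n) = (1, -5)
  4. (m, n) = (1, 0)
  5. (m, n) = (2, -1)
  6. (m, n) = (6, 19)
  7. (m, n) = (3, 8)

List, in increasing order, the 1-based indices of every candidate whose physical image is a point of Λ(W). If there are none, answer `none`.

Numerically λ ≈ 4.236068 and λ' = −1/λ ≈ -0.236068.
candidate 1: (m,n)=(-4,-20) → π∥ = -4-20·λ ≈ -88.721360, π⊥ = -4-20·λ' ≈ 0.721360 ∉ [0.9, 1.5) ⇒ out
candidate 2: (m,n)=(-5,-21) → π∥ = -5-21·λ ≈ -93.957428, π⊥ = -5-21·λ' ≈ -0.042572 ∉ [0.9, 1.5) ⇒ out
candidate 3: (m,n)=(1,-5) → π∥ = 1-5·λ ≈ -20.180340, π⊥ = 1-5·λ' ≈ 2.180340 ∉ [0.9, 1.5) ⇒ out
candidate 4: (m,n)=(1,0) → π∥ = 1+0·λ ≈ 1.000000, π⊥ = 1+0·λ' ≈ 1.000000 ∈ [0.9, 1.5) ⇒ IN Λ
candidate 5: (m,n)=(2,-1) → π∥ = 2-1·λ ≈ -2.236068, π⊥ = 2-1·λ' ≈ 2.236068 ∉ [0.9, 1.5) ⇒ out
candidate 6: (m,n)=(6,19) → π∥ = 6+19·λ ≈ 86.485292, π⊥ = 6+19·λ' ≈ 1.514708 ∉ [0.9, 1.5) ⇒ out
candidate 7: (m,n)=(3,8) → π∥ = 3+8·λ ≈ 36.888544, π⊥ = 3+8·λ' ≈ 1.111456 ∈ [0.9, 1.5) ⇒ IN Λ

4, 7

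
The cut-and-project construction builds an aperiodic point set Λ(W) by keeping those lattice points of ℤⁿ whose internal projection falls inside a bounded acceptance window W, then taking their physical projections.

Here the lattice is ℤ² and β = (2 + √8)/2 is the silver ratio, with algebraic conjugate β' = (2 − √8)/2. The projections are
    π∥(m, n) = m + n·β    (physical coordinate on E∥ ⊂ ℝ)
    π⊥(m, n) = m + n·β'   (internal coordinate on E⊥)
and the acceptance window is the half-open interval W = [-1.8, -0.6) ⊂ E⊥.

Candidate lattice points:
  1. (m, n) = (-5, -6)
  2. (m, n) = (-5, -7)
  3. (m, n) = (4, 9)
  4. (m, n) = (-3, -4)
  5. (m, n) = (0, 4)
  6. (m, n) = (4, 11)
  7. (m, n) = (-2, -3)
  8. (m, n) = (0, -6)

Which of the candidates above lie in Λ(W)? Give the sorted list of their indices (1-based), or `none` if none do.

4, 5, 7

Compute β' = (2−√8)/2 = -0.41421, so π⊥(m,n) = m -0.41421·n.
#1 (-5,-6): internal coord -5 + (-6)·β' = -2.51472; -2.51472 ∉ [-1.8, -0.6) → out
#2 (-5,-7): internal coord -5 + (-7)·β' = -2.10051; -2.10051 ∉ [-1.8, -0.6) → out
#3 (4,9): internal coord 4 + (9)·β' = +0.27208; +0.27208 ∉ [-1.8, -0.6) → out
#4 (-3,-4): internal coord -3 + (-4)·β' = -1.34315; -1.34315 ∈ [-1.8, -0.6) → IN Λ
#5 (0,4): internal coord 0 + (4)·β' = -1.65685; -1.65685 ∈ [-1.8, -0.6) → IN Λ
#6 (4,11): internal coord 4 + (11)·β' = -0.55635; -0.55635 ∉ [-1.8, -0.6) → out
#7 (-2,-3): internal coord -2 + (-3)·β' = -0.75736; -0.75736 ∈ [-1.8, -0.6) → IN Λ
#8 (0,-6): internal coord 0 + (-6)·β' = +2.48528; +2.48528 ∉ [-1.8, -0.6) → out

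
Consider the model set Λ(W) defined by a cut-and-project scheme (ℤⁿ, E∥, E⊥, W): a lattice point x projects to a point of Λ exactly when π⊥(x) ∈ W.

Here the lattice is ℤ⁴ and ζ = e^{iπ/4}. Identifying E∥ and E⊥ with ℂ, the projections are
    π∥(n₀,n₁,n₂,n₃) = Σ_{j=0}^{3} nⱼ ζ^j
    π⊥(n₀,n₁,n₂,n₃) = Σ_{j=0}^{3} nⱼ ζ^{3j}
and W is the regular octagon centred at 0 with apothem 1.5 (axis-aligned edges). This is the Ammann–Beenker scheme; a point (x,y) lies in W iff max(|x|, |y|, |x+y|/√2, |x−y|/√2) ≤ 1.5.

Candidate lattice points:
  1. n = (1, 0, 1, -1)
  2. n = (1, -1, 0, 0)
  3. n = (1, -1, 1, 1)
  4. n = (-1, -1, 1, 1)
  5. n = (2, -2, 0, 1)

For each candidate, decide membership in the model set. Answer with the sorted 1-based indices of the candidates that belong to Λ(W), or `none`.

Internal map: ζ^{3j} for j=0..3 gives (1,0), (−√2/2,√2/2), (0,−1), (√2/2,√2/2).
candidate 1: n = (1, 0, 1, -1) → π⊥ ≈ (+0.2929, -1.7071); max(|x|,|y|,|x±y|/√2) = 1.7071 > 1.5 ⇒ ∉ W
candidate 2: n = (1, -1, 0, 0) → π⊥ ≈ (+1.7071, -0.7071); max(|x|,|y|,|x±y|/√2) = 1.7071 > 1.5 ⇒ ∉ W
candidate 3: n = (1, -1, 1, 1) → π⊥ ≈ (+2.4142, -1.0000); max(|x|,|y|,|x±y|/√2) = 2.4142 > 1.5 ⇒ ∉ W
candidate 4: n = (-1, -1, 1, 1) → π⊥ ≈ (+0.4142, -1.0000); max(|x|,|y|,|x±y|/√2) = 1.0000 ≤ 1.5 ⇒ ∈ W
candidate 5: n = (2, -2, 0, 1) → π⊥ ≈ (+4.1213, -0.7071); max(|x|,|y|,|x±y|/√2) = 4.1213 > 1.5 ⇒ ∉ W

4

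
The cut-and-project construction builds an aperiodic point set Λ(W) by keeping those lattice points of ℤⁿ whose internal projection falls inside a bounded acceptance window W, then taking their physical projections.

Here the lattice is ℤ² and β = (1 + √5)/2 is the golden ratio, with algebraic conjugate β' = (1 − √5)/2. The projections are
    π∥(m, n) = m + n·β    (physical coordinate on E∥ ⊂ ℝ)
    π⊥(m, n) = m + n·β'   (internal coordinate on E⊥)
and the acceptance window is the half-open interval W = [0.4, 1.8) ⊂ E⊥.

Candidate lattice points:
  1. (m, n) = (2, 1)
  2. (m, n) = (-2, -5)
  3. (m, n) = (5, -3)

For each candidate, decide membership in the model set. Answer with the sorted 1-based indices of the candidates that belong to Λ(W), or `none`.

1, 2

Compute β' = (1−√5)/2 = -0.6180, so π⊥(m,n) = m -0.6180·n.
#1 (2,1): internal coord 2 + (1)·β' = +1.3820; +1.3820 ∈ [0.4, 1.8) → IN Λ
#2 (-2,-5): internal coord -2 + (-5)·β' = +1.0902; +1.0902 ∈ [0.4, 1.8) → IN Λ
#3 (5,-3): internal coord 5 + (-3)·β' = +6.8541; +6.8541 ∉ [0.4, 1.8) → out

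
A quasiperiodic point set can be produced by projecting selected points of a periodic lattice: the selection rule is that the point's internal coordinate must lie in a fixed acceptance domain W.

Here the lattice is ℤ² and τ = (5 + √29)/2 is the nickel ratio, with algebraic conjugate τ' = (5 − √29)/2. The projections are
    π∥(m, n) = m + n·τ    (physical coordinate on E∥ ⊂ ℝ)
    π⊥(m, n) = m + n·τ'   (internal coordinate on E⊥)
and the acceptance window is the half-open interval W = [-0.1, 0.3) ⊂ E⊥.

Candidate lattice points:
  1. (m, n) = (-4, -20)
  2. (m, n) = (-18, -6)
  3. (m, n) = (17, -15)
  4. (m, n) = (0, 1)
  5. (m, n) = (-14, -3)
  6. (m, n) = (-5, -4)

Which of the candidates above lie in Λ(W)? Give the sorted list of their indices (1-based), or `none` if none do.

none

Compute τ' = (5−√29)/2 = -0.19258, so π⊥(m,n) = m -0.19258·n.
[1] lift (-4,-20): star map gives -0.14835; window check -0.1 ≤ -0.14835 < 0.3 is false → out
[2] lift (-18,-6): star map gives -16.84451; window check -0.1 ≤ -16.84451 < 0.3 is false → out
[3] lift (17,-15): star map gives 19.88874; window check -0.1 ≤ 19.88874 < 0.3 is false → out
[4] lift (0,1): star map gives -0.19258; window check -0.1 ≤ -0.19258 < 0.3 is false → out
[5] lift (-14,-3): star map gives -13.42225; window check -0.1 ≤ -13.42225 < 0.3 is false → out
[6] lift (-5,-4): star map gives -4.22967; window check -0.1 ≤ -4.22967 < 0.3 is false → out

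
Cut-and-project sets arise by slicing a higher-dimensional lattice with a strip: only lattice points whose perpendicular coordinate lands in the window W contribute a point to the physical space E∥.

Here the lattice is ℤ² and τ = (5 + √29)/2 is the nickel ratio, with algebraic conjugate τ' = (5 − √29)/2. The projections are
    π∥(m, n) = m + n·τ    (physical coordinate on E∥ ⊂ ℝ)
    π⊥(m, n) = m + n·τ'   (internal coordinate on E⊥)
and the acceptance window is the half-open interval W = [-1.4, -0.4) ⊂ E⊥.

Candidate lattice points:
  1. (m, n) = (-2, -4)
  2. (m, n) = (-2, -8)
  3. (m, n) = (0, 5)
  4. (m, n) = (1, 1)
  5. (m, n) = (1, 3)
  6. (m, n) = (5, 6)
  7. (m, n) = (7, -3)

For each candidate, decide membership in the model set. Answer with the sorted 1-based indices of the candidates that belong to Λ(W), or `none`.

1, 2, 3

Numerically τ ≈ 5.19258 and τ' = −1/τ ≈ -0.19258.
#1 (-2,-4): internal coord -2 + (-4)·τ' = -1.22967; -1.22967 ∈ [-1.4, -0.4) → IN Λ
#2 (-2,-8): internal coord -2 + (-8)·τ' = -0.45934; -0.45934 ∈ [-1.4, -0.4) → IN Λ
#3 (0,5): internal coord 0 + (5)·τ' = -0.96291; -0.96291 ∈ [-1.4, -0.4) → IN Λ
#4 (1,1): internal coord 1 + (1)·τ' = +0.80742; +0.80742 ∉ [-1.4, -0.4) → out
#5 (1,3): internal coord 1 + (3)·τ' = +0.42225; +0.42225 ∉ [-1.4, -0.4) → out
#6 (5,6): internal coord 5 + (6)·τ' = +3.84451; +3.84451 ∉ [-1.4, -0.4) → out
#7 (7,-3): internal coord 7 + (-3)·τ' = +7.57775; +7.57775 ∉ [-1.4, -0.4) → out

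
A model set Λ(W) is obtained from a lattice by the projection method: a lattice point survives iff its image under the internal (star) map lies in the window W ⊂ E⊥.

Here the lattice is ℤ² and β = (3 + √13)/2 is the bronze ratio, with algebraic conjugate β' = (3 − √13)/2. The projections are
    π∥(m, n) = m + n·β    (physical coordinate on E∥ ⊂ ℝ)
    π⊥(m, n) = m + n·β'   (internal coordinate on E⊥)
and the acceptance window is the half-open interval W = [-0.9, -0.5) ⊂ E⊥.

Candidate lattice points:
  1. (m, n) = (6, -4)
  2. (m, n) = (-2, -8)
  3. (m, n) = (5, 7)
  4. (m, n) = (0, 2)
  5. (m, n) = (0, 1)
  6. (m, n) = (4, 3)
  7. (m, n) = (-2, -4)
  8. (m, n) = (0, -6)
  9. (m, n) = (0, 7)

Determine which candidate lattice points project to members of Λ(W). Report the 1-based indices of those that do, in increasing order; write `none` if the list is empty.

4, 7

Compute β' = (3−√13)/2 = -0.302776, so π⊥(m,n) = m -0.302776·n.
#1 (6,-4): internal coord 6 + (-4)·β' = +7.211103; +7.211103 ∉ [-0.9, -0.5) → out
#2 (-2,-8): internal coord -2 + (-8)·β' = +0.422205; +0.422205 ∉ [-0.9, -0.5) → out
#3 (5,7): internal coord 5 + (7)·β' = +2.880571; +2.880571 ∉ [-0.9, -0.5) → out
#4 (0,2): internal coord 0 + (2)·β' = -0.605551; -0.605551 ∈ [-0.9, -0.5) → IN Λ
#5 (0,1): internal coord 0 + (1)·β' = -0.302776; -0.302776 ∉ [-0.9, -0.5) → out
#6 (4,3): internal coord 4 + (3)·β' = +3.091673; +3.091673 ∉ [-0.9, -0.5) → out
#7 (-2,-4): internal coord -2 + (-4)·β' = -0.788897; -0.788897 ∈ [-0.9, -0.5) → IN Λ
#8 (0,-6): internal coord 0 + (-6)·β' = +1.816654; +1.816654 ∉ [-0.9, -0.5) → out
#9 (0,7): internal coord 0 + (7)·β' = -2.119429; -2.119429 ∉ [-0.9, -0.5) → out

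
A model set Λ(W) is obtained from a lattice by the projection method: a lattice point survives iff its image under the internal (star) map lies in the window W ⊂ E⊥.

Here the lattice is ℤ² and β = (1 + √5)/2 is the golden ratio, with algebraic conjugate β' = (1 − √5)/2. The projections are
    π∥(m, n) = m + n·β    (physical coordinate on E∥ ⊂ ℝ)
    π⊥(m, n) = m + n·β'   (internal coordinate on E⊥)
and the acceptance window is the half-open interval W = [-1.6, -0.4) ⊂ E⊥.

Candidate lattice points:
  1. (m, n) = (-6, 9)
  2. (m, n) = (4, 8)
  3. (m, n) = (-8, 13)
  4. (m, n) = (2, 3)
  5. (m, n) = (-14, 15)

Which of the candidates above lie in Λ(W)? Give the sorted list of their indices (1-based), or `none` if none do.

Compute β' = (1−√5)/2 = -0.618034, so π⊥(m,n) = m -0.618034·n.
#1 (-6,9): internal coord -6 + (9)·β' = -11.562306; -11.562306 ∉ [-1.6, -0.4) → out
#2 (4,8): internal coord 4 + (8)·β' = -0.944272; -0.944272 ∈ [-1.6, -0.4) → IN Λ
#3 (-8,13): internal coord -8 + (13)·β' = -16.034442; -16.034442 ∉ [-1.6, -0.4) → out
#4 (2,3): internal coord 2 + (3)·β' = +0.145898; +0.145898 ∉ [-1.6, -0.4) → out
#5 (-14,15): internal coord -14 + (15)·β' = -23.270510; -23.270510 ∉ [-1.6, -0.4) → out

2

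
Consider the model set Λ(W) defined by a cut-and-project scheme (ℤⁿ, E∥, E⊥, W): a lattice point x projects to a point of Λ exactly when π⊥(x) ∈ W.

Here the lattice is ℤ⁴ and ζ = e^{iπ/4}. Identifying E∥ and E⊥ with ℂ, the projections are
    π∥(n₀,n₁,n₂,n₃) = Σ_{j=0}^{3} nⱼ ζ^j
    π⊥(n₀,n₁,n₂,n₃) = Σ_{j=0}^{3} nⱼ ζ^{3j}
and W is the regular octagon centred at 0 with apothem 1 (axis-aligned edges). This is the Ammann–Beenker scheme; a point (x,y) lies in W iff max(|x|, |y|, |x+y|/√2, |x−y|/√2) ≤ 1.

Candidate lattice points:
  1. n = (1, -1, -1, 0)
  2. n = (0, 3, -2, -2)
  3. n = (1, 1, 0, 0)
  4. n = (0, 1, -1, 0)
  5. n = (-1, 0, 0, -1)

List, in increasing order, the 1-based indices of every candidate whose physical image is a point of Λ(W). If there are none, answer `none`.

3

With ζ = e^{iπ/4} the internal vectors are ζ^0,ζ^3,ζ^6,ζ^9.
#1 (1, -1, -1, 0): internal (1.70711, 0.29289); octagon support 1.70711 vs apothem 1 → ∉ W
#2 (0, 3, -2, -2): internal (-3.53553, 2.70711); octagon support 4.41421 vs apothem 1 → ∉ W
#3 (1, 1, 0, 0): internal (0.29289, 0.70711); octagon support 0.70711 vs apothem 1 → ∈ W
#4 (0, 1, -1, 0): internal (-0.70711, 1.70711); octagon support 1.70711 vs apothem 1 → ∉ W
#5 (-1, 0, 0, -1): internal (-1.70711, -0.70711); octagon support 1.70711 vs apothem 1 → ∉ W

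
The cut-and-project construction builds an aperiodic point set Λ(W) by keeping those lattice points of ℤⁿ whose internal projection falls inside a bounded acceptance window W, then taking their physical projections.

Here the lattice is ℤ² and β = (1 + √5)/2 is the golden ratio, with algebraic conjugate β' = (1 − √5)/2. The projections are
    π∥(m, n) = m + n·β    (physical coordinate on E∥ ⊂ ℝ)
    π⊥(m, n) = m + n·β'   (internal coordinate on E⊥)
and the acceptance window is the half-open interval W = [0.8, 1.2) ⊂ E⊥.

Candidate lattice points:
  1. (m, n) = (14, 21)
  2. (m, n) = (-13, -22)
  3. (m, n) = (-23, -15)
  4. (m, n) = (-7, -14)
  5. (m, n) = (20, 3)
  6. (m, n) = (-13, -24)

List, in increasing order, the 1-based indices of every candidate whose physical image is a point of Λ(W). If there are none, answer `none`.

1

Compute β' = (1−√5)/2 = -0.6180, so π⊥(m,n) = m -0.6180·n.
#1 (14,21): internal coord 14 + (21)·β' = +1.0213; +1.0213 ∈ [0.8, 1.2) → IN Λ
#2 (-13,-22): internal coord -13 + (-22)·β' = +0.5967; +0.5967 ∉ [0.8, 1.2) → out
#3 (-23,-15): internal coord -23 + (-15)·β' = -13.7295; -13.7295 ∉ [0.8, 1.2) → out
#4 (-7,-14): internal coord -7 + (-14)·β' = +1.6525; +1.6525 ∉ [0.8, 1.2) → out
#5 (20,3): internal coord 20 + (3)·β' = +18.1459; +18.1459 ∉ [0.8, 1.2) → out
#6 (-13,-24): internal coord -13 + (-24)·β' = +1.8328; +1.8328 ∉ [0.8, 1.2) → out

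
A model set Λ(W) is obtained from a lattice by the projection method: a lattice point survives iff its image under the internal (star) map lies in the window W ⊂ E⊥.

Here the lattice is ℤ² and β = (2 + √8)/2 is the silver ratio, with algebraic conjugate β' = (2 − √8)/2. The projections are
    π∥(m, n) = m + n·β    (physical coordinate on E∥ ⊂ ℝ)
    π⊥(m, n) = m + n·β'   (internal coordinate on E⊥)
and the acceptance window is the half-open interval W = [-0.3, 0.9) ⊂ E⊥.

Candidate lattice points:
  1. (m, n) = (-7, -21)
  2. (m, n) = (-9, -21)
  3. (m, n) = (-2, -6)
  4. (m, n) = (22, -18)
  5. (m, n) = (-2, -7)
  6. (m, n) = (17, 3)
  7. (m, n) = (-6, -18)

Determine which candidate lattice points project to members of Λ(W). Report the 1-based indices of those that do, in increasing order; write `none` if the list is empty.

Compute β' = (2−√8)/2 = -0.4142, so π⊥(m,n) = m -0.4142·n.
#1 (-7,-21): internal coord -7 + (-21)·β' = +1.6985; +1.6985 ∉ [-0.3, 0.9) → out
#2 (-9,-21): internal coord -9 + (-21)·β' = -0.3015; -0.3015 ∉ [-0.3, 0.9) → out
#3 (-2,-6): internal coord -2 + (-6)·β' = +0.4853; +0.4853 ∈ [-0.3, 0.9) → IN Λ
#4 (22,-18): internal coord 22 + (-18)·β' = +29.4558; +29.4558 ∉ [-0.3, 0.9) → out
#5 (-2,-7): internal coord -2 + (-7)·β' = +0.8995; +0.8995 ∈ [-0.3, 0.9) → IN Λ
#6 (17,3): internal coord 17 + (3)·β' = +15.7574; +15.7574 ∉ [-0.3, 0.9) → out
#7 (-6,-18): internal coord -6 + (-18)·β' = +1.4558; +1.4558 ∉ [-0.3, 0.9) → out

3, 5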